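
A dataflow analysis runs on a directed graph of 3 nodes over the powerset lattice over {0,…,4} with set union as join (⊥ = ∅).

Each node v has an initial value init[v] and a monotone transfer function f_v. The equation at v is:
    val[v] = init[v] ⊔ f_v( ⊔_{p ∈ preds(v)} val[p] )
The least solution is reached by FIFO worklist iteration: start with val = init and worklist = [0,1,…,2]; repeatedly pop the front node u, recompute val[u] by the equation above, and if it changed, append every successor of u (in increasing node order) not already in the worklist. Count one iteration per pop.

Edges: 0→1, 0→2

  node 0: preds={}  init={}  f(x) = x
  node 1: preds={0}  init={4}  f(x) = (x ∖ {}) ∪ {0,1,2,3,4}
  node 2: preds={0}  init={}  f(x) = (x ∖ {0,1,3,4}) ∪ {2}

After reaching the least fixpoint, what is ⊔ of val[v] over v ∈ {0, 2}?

Trace (3 dequeues):
  [1] u=0 | in {} | out {} | ==
  [2] u=1 | in {} | out {0,1,2,3,4} | prev {4} | push {}
  [3] u=2 | in {} | out {2} | prev {} | push {}

Converged values:
  [0] {}
  [1] {0,1,2,3,4}
  [2] {2}

{2}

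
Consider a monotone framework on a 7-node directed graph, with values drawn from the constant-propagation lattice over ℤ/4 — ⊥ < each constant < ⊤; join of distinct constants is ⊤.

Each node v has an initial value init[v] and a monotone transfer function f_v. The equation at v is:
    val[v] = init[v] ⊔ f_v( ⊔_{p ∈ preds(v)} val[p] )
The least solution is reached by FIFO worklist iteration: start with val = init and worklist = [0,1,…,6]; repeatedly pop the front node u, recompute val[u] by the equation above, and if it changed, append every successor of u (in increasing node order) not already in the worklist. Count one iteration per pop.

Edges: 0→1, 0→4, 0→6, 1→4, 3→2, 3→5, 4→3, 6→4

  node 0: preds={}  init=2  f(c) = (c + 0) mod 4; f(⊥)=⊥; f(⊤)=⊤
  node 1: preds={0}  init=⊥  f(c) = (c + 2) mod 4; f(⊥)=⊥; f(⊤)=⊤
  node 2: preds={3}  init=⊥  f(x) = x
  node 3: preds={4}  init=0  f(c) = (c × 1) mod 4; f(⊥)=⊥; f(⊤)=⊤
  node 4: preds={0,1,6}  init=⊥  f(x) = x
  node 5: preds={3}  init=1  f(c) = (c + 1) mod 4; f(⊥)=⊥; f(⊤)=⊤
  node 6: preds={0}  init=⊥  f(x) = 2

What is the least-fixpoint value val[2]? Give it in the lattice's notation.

⊤

Trace (11 dequeues):
  [1] u=0 | in ⊥ | out 2 | ==
  [2] u=1 | in 2 | out 0 | prev ⊥ | push {}
  [3] u=2 | in 0 | out 0 | prev ⊥ | push {}
  [4] u=3 | in ⊥ | out 0 | ==
  [5] u=4 | in ⊤ | out ⊤ | prev ⊥ | push {3}
  [6] u=5 | in 0 | out 1 | ==
  [7] u=6 | in 2 | out 2 | prev ⊥ | push {4}
  [8] u=3 | in ⊤ | out ⊤ | prev 0 | push {2,5}
  [9] u=4 | in ⊤ | out ⊤ | ==
  [10] u=2 | in ⊤ | out ⊤ | prev 0 | push {}
  [11] u=5 | in ⊤ | out ⊤ | prev 1 | push {}

Converged values:
  [0] 2
  [1] 0
  [2] ⊤
  [3] ⊤
  [4] ⊤
  [5] ⊤
  [6] 2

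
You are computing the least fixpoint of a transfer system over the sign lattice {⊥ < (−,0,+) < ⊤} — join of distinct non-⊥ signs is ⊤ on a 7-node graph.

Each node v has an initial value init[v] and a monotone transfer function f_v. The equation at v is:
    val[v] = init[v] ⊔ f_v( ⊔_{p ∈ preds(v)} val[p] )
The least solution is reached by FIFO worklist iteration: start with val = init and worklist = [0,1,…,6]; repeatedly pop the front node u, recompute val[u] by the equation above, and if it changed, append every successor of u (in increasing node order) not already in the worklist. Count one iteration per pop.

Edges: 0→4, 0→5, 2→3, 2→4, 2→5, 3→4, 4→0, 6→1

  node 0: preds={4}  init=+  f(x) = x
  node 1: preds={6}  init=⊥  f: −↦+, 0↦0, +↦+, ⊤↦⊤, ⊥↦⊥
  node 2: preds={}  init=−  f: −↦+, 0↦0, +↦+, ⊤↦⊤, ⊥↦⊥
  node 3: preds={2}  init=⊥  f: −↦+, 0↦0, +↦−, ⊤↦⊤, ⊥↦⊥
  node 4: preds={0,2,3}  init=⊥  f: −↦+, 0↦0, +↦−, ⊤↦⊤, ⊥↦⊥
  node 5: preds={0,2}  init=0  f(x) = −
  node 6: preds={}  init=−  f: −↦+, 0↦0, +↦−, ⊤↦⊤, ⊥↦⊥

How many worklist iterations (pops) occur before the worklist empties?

Iteration log — 10 steps:
  step 1. node 0  ⊔preds=⊥  new=+  stable
  step 2. node 1  ⊔preds=−  new=+  old=⊥  +wl: 
  step 3. node 2  ⊔preds=⊥  new=−  stable
  step 4. node 3  ⊔preds=−  new=+  old=⊥  +wl: 
  step 5. node 4  ⊔preds=⊤  new=⊤  old=⊥  +wl: 0
  step 6. node 5  ⊔preds=⊤  new=⊤  old=0  +wl: 
  step 7. node 6  ⊔preds=⊥  new=−  stable
  step 8. node 0  ⊔preds=⊤  new=⊤  old=+  +wl: 4,5
  step 9. node 4  ⊔preds=⊤  new=⊤  stable
  step 10. node 5  ⊔preds=⊤  new=⊤  stable

Least fixpoint reached:
  node 0: ⊤
  node 1: +
  node 2: −
  node 3: +
  node 4: ⊤
  node 5: ⊤
  node 6: −

10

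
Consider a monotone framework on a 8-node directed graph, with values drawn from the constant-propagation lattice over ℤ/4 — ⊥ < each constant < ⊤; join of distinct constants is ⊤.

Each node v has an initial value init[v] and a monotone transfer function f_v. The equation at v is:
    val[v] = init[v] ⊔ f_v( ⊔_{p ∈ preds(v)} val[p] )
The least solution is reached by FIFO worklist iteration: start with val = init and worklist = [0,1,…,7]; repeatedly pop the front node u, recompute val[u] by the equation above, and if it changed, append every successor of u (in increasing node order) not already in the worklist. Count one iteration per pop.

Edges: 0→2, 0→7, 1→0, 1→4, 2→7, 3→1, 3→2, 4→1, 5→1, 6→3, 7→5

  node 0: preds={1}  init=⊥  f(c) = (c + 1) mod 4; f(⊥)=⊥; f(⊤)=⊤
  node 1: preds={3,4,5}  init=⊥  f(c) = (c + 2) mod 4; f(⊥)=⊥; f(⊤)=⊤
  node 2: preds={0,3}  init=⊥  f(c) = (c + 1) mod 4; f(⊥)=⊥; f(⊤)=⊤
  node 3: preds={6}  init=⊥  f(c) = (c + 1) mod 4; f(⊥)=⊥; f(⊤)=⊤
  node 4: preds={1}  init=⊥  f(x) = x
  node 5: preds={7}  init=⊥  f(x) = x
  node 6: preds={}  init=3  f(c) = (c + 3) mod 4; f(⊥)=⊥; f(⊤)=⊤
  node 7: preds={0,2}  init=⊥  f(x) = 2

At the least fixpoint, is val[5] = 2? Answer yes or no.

Trace (21 dequeues):
  [1] u=0 | in ⊥ | out ⊥ | ==
  [2] u=1 | in ⊥ | out ⊥ | ==
  [3] u=2 | in ⊥ | out ⊥ | ==
  [4] u=3 | in 3 | out 0 | prev ⊥ | push {1,2}
  [5] u=4 | in ⊥ | out ⊥ | ==
  [6] u=5 | in ⊥ | out ⊥ | ==
  [7] u=6 | in ⊥ | out 3 | ==
  [8] u=7 | in ⊥ | out 2 | prev ⊥ | push {5}
  [9] u=1 | in 0 | out 2 | prev ⊥ | push {0,4}
  [10] u=2 | in 0 | out 1 | prev ⊥ | push {7}
  [11] u=5 | in 2 | out 2 | prev ⊥ | push {1}
  [12] u=0 | in 2 | out 3 | prev ⊥ | push {2}
  [13] u=4 | in 2 | out 2 | prev ⊥ | push {}
  [14] u=7 | in ⊤ | out 2 | ==
  [15] u=1 | in ⊤ | out ⊤ | prev 2 | push {0,4}
  [16] u=2 | in ⊤ | out ⊤ | prev 1 | push {7}
  [17] u=0 | in ⊤ | out ⊤ | prev 3 | push {2}
  [18] u=4 | in ⊤ | out ⊤ | prev 2 | push {1}
  [19] u=7 | in ⊤ | out 2 | ==
  [20] u=2 | in ⊤ | out ⊤ | ==
  [21] u=1 | in ⊤ | out ⊤ | ==

Converged values:
  [0] ⊤
  [1] ⊤
  [2] ⊤
  [3] 0
  [4] ⊤
  [5] 2
  [6] 3
  [7] 2

yes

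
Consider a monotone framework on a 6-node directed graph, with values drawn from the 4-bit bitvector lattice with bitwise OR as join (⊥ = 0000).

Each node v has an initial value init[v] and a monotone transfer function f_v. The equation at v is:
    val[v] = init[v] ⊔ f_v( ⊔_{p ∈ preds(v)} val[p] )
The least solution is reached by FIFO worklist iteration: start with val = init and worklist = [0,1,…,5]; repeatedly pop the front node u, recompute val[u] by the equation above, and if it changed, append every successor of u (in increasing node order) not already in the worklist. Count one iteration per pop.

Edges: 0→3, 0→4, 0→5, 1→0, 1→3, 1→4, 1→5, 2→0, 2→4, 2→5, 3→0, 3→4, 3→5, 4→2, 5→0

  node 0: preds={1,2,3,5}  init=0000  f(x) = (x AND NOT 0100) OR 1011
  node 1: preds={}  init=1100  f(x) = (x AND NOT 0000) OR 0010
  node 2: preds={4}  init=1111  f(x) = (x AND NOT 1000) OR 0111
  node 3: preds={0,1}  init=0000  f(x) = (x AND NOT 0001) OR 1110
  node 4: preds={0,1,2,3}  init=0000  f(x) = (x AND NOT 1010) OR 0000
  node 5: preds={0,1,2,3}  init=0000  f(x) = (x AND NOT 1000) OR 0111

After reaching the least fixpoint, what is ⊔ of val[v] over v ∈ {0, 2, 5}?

1111

Worklist (8 pops):
  #1 pop 0: in=1111 → 1011 (was 0000); enqueue []
  #2 pop 1: in=0000 → 1110 (was 1100); enqueue [0]
  #3 pop 2: in=0000 → 1111 (no change)
  #4 pop 3: in=1111 → 1110 (was 0000); enqueue []
  #5 pop 4: in=1111 → 0101 (was 0000); enqueue [2]
  #6 pop 5: in=1111 → 0111 (was 0000); enqueue []
  #7 pop 0: in=1111 → 1011 (no change)
  #8 pop 2: in=0101 → 1111 (no change)

Fixpoint:
  val[0] = 1011
  val[1] = 1110
  val[2] = 1111
  val[3] = 1110
  val[4] = 0101
  val[5] = 0111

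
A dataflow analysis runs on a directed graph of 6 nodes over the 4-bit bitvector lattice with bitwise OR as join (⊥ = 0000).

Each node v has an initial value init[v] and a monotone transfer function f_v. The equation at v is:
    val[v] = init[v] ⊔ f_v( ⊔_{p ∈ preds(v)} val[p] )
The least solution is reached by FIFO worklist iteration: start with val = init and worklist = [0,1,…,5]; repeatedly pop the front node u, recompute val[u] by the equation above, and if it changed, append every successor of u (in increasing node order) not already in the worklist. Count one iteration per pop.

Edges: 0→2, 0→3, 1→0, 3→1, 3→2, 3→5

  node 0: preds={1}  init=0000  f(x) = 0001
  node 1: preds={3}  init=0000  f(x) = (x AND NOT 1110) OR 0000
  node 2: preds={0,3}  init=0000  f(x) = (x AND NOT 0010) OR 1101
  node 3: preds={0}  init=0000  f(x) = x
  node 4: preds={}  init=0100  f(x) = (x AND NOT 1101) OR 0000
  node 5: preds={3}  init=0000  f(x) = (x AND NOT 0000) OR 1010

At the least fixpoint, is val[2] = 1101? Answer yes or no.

yes

Iteration log — 9 steps:
  step 1. node 0  ⊔preds=0000  new=0001  old=0000  +wl: 
  step 2. node 1  ⊔preds=0000  new=0000  stable
  step 3. node 2  ⊔preds=0001  new=1101  old=0000  +wl: 
  step 4. node 3  ⊔preds=0001  new=0001  old=0000  +wl: 1,2
  step 5. node 4  ⊔preds=0000  new=0100  stable
  step 6. node 5  ⊔preds=0001  new=1011  old=0000  +wl: 
  step 7. node 1  ⊔preds=0001  new=0001  old=0000  +wl: 0
  step 8. node 2  ⊔preds=0001  new=1101  stable
  step 9. node 0  ⊔preds=0001  new=0001  stable

Least fixpoint reached:
  node 0: 0001
  node 1: 0001
  node 2: 1101
  node 3: 0001
  node 4: 0100
  node 5: 1011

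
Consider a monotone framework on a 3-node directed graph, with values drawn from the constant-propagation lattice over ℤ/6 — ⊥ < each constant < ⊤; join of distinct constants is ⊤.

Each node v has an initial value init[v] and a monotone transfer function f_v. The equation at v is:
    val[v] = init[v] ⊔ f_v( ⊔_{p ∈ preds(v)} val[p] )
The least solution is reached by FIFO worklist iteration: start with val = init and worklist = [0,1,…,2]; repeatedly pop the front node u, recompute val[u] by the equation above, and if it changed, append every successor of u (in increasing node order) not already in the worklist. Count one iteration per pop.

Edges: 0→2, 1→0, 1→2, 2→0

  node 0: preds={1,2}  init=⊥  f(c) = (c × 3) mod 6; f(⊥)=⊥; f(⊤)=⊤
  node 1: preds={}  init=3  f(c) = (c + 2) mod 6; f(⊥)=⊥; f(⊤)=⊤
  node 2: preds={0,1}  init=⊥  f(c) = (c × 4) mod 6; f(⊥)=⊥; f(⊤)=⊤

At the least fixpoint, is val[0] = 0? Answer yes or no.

Iteration log — 6 steps:
  step 1. node 0  ⊔preds=3  new=3  old=⊥  +wl: 
  step 2. node 1  ⊔preds=⊥  new=3  stable
  step 3. node 2  ⊔preds=3  new=0  old=⊥  +wl: 0
  step 4. node 0  ⊔preds=⊤  new=⊤  old=3  +wl: 2
  step 5. node 2  ⊔preds=⊤  new=⊤  old=0  +wl: 0
  step 6. node 0  ⊔preds=⊤  new=⊤  stable

Least fixpoint reached:
  node 0: ⊤
  node 1: 3
  node 2: ⊤

no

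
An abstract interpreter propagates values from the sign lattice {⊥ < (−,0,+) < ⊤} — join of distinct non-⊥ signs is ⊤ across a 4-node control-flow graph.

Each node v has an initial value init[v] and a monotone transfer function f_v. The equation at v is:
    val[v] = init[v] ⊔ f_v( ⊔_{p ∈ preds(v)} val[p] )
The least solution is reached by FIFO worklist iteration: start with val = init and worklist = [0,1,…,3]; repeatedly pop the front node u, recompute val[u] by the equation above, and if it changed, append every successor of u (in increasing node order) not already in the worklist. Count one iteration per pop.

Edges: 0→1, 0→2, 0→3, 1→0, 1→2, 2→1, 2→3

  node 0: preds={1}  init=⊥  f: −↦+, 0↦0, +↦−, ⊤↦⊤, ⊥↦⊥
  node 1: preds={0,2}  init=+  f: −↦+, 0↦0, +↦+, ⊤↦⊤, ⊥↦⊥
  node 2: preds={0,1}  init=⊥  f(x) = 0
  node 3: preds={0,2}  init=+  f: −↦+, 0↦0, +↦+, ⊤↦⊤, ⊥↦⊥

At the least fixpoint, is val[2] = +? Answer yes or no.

no

Worklist (9 pops):
  #1 pop 0: in=+ → − (was ⊥); enqueue []
  #2 pop 1: in=− → + (no change)
  #3 pop 2: in=⊤ → 0 (was ⊥); enqueue [1]
  #4 pop 3: in=⊤ → ⊤ (was +); enqueue []
  #5 pop 1: in=⊤ → ⊤ (was +); enqueue [0,2]
  #6 pop 0: in=⊤ → ⊤ (was −); enqueue [1,3]
  #7 pop 2: in=⊤ → 0 (no change)
  #8 pop 1: in=⊤ → ⊤ (no change)
  #9 pop 3: in=⊤ → ⊤ (no change)

Fixpoint:
  val[0] = ⊤
  val[1] = ⊤
  val[2] = 0
  val[3] = ⊤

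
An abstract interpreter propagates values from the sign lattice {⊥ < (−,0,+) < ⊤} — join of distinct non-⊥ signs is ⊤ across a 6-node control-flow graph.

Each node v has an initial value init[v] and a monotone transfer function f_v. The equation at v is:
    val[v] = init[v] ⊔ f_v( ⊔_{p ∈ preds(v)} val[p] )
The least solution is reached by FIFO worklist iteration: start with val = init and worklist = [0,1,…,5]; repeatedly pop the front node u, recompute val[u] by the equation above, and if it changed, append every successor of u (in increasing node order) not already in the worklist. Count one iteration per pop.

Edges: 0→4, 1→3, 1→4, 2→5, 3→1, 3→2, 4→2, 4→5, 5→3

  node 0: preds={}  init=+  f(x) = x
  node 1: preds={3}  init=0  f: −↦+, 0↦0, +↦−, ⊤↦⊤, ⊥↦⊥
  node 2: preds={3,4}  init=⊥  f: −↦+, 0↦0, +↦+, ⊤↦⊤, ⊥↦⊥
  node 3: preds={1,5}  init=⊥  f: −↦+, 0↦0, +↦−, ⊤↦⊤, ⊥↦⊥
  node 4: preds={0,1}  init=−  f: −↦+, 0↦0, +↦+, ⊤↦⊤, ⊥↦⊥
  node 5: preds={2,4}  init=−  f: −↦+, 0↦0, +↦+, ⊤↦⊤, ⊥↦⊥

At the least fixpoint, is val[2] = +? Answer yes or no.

no

Trace (11 dequeues):
  [1] u=0 | in ⊥ | out + | ==
  [2] u=1 | in ⊥ | out 0 | ==
  [3] u=2 | in − | out + | prev ⊥ | push {}
  [4] u=3 | in ⊤ | out ⊤ | prev ⊥ | push {1,2}
  [5] u=4 | in ⊤ | out ⊤ | prev − | push {}
  [6] u=5 | in ⊤ | out ⊤ | prev − | push {3}
  [7] u=1 | in ⊤ | out ⊤ | prev 0 | push {4}
  [8] u=2 | in ⊤ | out ⊤ | prev + | push {5}
  [9] u=3 | in ⊤ | out ⊤ | ==
  [10] u=4 | in ⊤ | out ⊤ | ==
  [11] u=5 | in ⊤ | out ⊤ | ==

Converged values:
  [0] +
  [1] ⊤
  [2] ⊤
  [3] ⊤
  [4] ⊤
  [5] ⊤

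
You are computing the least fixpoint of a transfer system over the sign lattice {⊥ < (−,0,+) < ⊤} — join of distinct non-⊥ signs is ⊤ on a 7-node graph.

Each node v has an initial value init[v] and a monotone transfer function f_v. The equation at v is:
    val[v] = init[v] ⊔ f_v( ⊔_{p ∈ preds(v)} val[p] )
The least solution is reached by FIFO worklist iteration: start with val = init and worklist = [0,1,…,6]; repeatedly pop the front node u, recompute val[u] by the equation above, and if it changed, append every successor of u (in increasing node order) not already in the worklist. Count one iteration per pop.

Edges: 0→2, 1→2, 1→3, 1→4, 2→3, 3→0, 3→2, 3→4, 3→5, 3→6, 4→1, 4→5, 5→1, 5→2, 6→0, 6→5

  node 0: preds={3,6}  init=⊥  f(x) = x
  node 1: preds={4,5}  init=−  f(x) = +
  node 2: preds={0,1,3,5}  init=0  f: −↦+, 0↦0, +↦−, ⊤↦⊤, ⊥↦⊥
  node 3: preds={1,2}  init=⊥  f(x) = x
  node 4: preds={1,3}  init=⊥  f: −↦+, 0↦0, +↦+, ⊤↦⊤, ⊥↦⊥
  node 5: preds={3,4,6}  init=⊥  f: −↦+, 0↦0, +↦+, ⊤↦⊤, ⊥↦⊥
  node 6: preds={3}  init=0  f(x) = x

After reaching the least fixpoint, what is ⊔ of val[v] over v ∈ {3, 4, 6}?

⊤

Worklist (11 pops):
  #1 pop 0: in=0 → 0 (was ⊥); enqueue []
  #2 pop 1: in=⊥ → ⊤ (was −); enqueue []
  #3 pop 2: in=⊤ → ⊤ (was 0); enqueue []
  #4 pop 3: in=⊤ → ⊤ (was ⊥); enqueue [0,2]
  #5 pop 4: in=⊤ → ⊤ (was ⊥); enqueue [1]
  #6 pop 5: in=⊤ → ⊤ (was ⊥); enqueue []
  #7 pop 6: in=⊤ → ⊤ (was 0); enqueue [5]
  #8 pop 0: in=⊤ → ⊤ (was 0); enqueue []
  #9 pop 2: in=⊤ → ⊤ (no change)
  #10 pop 1: in=⊤ → ⊤ (no change)
  #11 pop 5: in=⊤ → ⊤ (no change)

Fixpoint:
  val[0] = ⊤
  val[1] = ⊤
  val[2] = ⊤
  val[3] = ⊤
  val[4] = ⊤
  val[5] = ⊤
  val[6] = ⊤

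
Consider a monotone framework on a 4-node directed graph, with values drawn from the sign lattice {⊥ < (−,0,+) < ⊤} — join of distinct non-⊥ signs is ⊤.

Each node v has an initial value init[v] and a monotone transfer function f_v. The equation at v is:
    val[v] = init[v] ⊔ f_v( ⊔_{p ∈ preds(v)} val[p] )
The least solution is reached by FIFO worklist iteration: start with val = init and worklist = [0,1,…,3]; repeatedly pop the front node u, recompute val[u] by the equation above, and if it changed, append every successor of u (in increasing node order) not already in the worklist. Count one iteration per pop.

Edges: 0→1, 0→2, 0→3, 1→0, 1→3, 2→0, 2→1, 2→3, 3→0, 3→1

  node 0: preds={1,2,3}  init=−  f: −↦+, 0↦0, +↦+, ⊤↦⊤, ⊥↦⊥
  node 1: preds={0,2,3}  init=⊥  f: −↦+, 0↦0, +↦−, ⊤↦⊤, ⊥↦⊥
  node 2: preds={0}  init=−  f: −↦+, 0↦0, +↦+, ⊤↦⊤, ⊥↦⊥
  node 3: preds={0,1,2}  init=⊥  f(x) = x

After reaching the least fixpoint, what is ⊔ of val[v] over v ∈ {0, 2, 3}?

Worklist (6 pops):
  #1 pop 0: in=− → ⊤ (was −); enqueue []
  #2 pop 1: in=⊤ → ⊤ (was ⊥); enqueue [0]
  #3 pop 2: in=⊤ → ⊤ (was −); enqueue [1]
  #4 pop 3: in=⊤ → ⊤ (was ⊥); enqueue []
  #5 pop 0: in=⊤ → ⊤ (no change)
  #6 pop 1: in=⊤ → ⊤ (no change)

Fixpoint:
  val[0] = ⊤
  val[1] = ⊤
  val[2] = ⊤
  val[3] = ⊤

⊤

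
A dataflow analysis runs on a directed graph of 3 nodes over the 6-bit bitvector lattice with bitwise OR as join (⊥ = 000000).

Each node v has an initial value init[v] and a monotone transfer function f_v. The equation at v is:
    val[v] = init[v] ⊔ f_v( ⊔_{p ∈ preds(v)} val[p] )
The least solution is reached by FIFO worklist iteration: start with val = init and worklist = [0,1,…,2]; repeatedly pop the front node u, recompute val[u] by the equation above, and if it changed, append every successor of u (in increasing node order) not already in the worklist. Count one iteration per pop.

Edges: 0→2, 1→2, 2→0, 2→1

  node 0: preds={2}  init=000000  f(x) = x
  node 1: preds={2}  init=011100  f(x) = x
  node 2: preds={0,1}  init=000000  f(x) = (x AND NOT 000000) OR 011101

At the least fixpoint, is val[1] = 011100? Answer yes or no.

no

Worklist (6 pops):
  #1 pop 0: in=000000 → 000000 (no change)
  #2 pop 1: in=000000 → 011100 (no change)
  #3 pop 2: in=011100 → 011101 (was 000000); enqueue [0,1]
  #4 pop 0: in=011101 → 011101 (was 000000); enqueue [2]
  #5 pop 1: in=011101 → 011101 (was 011100); enqueue []
  #6 pop 2: in=011101 → 011101 (no change)

Fixpoint:
  val[0] = 011101
  val[1] = 011101
  val[2] = 011101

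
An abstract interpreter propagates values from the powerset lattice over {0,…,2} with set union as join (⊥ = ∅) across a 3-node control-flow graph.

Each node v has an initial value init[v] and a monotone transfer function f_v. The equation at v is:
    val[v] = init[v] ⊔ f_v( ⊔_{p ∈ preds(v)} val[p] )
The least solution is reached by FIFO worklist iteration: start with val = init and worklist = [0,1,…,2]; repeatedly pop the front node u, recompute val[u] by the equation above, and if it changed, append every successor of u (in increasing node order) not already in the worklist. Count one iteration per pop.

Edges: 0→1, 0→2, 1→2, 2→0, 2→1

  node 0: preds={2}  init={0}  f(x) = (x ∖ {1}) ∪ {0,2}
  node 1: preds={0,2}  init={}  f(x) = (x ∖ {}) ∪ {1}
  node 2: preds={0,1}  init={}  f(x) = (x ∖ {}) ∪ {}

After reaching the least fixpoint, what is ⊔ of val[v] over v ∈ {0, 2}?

Worklist (5 pops):
  #1 pop 0: in={} → {0,2} (was {0}); enqueue []
  #2 pop 1: in={0,2} → {0,1,2} (was {}); enqueue []
  #3 pop 2: in={0,1,2} → {0,1,2} (was {}); enqueue [0,1]
  #4 pop 0: in={0,1,2} → {0,2} (no change)
  #5 pop 1: in={0,1,2} → {0,1,2} (no change)

Fixpoint:
  val[0] = {0,2}
  val[1] = {0,1,2}
  val[2] = {0,1,2}

{0,1,2}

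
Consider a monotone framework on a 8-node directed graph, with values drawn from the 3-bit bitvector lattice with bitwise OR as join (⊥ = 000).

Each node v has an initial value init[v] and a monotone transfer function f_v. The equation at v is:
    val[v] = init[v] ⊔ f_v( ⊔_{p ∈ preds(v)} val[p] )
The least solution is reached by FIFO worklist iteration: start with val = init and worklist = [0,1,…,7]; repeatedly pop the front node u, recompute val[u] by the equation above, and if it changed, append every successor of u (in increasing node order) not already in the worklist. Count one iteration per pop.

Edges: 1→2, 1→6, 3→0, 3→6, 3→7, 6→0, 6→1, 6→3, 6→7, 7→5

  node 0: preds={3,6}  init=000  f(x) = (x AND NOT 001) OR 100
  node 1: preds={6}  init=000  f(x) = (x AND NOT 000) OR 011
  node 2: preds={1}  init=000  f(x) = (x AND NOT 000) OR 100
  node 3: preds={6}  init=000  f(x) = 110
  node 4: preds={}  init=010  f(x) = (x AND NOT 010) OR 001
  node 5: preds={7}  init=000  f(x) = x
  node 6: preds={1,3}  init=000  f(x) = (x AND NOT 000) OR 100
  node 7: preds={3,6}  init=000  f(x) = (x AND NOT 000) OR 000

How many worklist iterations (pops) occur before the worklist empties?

Iteration log — 14 steps:
  step 1. node 0  ⊔preds=000  new=100  old=000  +wl: 
  step 2. node 1  ⊔preds=000  new=011  old=000  +wl: 
  step 3. node 2  ⊔preds=011  new=111  old=000  +wl: 
  step 4. node 3  ⊔preds=000  new=110  old=000  +wl: 0
  step 5. node 4  ⊔preds=000  new=011  old=010  +wl: 
  step 6. node 5  ⊔preds=000  new=000  stable
  step 7. node 6  ⊔preds=111  new=111  old=000  +wl: 1,3
  step 8. node 7  ⊔preds=111  new=111  old=000  +wl: 5
  step 9. node 0  ⊔preds=111  new=110  old=100  +wl: 
  step 10. node 1  ⊔preds=111  new=111  old=011  +wl: 2,6
  step 11. node 3  ⊔preds=111  new=110  stable
  step 12. node 5  ⊔preds=111  new=111  old=000  +wl: 
  step 13. node 2  ⊔preds=111  new=111  stable
  step 14. node 6  ⊔preds=111  new=111  stable

Least fixpoint reached:
  node 0: 110
  node 1: 111
  node 2: 111
  node 3: 110
  node 4: 011
  node 5: 111
  node 6: 111
  node 7: 111

14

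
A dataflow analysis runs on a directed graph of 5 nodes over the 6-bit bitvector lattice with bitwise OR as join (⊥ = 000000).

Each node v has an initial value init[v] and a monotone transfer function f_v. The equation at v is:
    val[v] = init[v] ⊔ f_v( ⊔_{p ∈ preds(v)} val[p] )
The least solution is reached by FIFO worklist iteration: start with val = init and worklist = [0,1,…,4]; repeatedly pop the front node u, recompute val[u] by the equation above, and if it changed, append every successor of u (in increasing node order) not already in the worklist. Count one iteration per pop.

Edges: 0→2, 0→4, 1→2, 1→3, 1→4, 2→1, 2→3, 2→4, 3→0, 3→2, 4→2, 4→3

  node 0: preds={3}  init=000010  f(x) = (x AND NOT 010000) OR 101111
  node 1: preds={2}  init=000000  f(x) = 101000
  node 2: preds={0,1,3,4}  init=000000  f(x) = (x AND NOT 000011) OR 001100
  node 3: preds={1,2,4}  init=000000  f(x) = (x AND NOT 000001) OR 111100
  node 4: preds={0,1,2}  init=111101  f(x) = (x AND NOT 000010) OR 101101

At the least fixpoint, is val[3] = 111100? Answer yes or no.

yes

Worklist (8 pops):
  #1 pop 0: in=000000 → 101111 (was 000010); enqueue []
  #2 pop 1: in=000000 → 101000 (was 000000); enqueue []
  #3 pop 2: in=111111 → 111100 (was 000000); enqueue [1]
  #4 pop 3: in=111101 → 111100 (was 000000); enqueue [0,2]
  #5 pop 4: in=111111 → 111101 (no change)
  #6 pop 1: in=111100 → 101000 (no change)
  #7 pop 0: in=111100 → 101111 (no change)
  #8 pop 2: in=111111 → 111100 (no change)

Fixpoint:
  val[0] = 101111
  val[1] = 101000
  val[2] = 111100
  val[3] = 111100
  val[4] = 111101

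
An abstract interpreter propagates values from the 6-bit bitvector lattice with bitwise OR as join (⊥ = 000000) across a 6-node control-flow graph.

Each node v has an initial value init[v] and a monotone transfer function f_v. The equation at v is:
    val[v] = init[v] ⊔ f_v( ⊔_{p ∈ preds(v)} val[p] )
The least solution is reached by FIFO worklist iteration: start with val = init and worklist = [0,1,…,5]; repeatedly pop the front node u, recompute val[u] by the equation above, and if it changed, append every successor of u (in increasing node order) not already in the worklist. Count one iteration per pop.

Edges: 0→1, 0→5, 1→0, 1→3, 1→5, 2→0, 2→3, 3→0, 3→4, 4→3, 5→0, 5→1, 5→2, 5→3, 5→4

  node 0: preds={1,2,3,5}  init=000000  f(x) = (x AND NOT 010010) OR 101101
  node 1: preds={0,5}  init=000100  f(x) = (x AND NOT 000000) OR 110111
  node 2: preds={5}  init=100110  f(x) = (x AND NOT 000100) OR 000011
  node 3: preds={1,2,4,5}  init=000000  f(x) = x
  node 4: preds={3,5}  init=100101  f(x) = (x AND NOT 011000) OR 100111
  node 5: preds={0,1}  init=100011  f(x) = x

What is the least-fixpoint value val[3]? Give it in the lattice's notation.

111111

Trace (13 dequeues):
  [1] u=0 | in 100111 | out 101101 | prev 000000 | push {}
  [2] u=1 | in 101111 | out 111111 | prev 000100 | push {0}
  [3] u=2 | in 100011 | out 100111 | prev 100110 | push {}
  [4] u=3 | in 111111 | out 111111 | prev 000000 | push {}
  [5] u=4 | in 111111 | out 100111 | prev 100101 | push {3}
  [6] u=5 | in 111111 | out 111111 | prev 100011 | push {1,2,4}
  [7] u=0 | in 111111 | out 101101 | ==
  [8] u=3 | in 111111 | out 111111 | ==
  [9] u=1 | in 111111 | out 111111 | ==
  [10] u=2 | in 111111 | out 111111 | prev 100111 | push {0,3}
  [11] u=4 | in 111111 | out 100111 | ==
  [12] u=0 | in 111111 | out 101101 | ==
  [13] u=3 | in 111111 | out 111111 | ==

Converged values:
  [0] 101101
  [1] 111111
  [2] 111111
  [3] 111111
  [4] 100111
  [5] 111111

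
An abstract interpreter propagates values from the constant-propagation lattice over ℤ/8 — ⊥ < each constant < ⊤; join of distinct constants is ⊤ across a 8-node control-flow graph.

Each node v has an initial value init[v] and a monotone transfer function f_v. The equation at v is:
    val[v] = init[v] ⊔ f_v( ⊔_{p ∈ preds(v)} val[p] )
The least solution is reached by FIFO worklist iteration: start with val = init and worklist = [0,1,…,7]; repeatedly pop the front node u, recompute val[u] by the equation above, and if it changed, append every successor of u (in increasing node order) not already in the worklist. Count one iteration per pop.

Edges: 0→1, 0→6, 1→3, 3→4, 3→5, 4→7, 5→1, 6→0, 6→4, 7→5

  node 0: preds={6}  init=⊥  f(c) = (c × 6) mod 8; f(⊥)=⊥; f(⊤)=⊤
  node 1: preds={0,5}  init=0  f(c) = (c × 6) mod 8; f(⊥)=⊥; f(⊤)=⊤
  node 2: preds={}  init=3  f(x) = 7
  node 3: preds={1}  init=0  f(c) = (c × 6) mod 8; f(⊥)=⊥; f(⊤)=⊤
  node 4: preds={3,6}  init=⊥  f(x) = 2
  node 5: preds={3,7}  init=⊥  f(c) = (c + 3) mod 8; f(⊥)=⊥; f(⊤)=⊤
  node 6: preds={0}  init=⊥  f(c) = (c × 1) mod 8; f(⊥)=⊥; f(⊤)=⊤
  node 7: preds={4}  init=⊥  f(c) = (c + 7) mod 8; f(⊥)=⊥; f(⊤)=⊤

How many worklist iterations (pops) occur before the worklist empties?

Iteration log — 14 steps:
  step 1. node 0  ⊔preds=⊥  new=⊥  stable
  step 2. node 1  ⊔preds=⊥  new=0  stable
  step 3. node 2  ⊔preds=⊥  new=⊤  old=3  +wl: 
  step 4. node 3  ⊔preds=0  new=0  stable
  step 5. node 4  ⊔preds=0  new=2  old=⊥  +wl: 
  step 6. node 5  ⊔preds=0  new=3  old=⊥  +wl: 1
  step 7. node 6  ⊔preds=⊥  new=⊥  stable
  step 8. node 7  ⊔preds=2  new=1  old=⊥  +wl: 5
  step 9. node 1  ⊔preds=3  new=⊤  old=0  +wl: 3
  step 10. node 5  ⊔preds=⊤  new=⊤  old=3  +wl: 1
  step 11. node 3  ⊔preds=⊤  new=⊤  old=0  +wl: 4,5
  step 12. node 1  ⊔preds=⊤  new=⊤  stable
  step 13. node 4  ⊔preds=⊤  new=2  stable
  step 14. node 5  ⊔preds=⊤  new=⊤  stable

Least fixpoint reached:
  node 0: ⊥
  node 1: ⊤
  node 2: ⊤
  node 3: ⊤
  node 4: 2
  node 5: ⊤
  node 6: ⊥
  node 7: 1

14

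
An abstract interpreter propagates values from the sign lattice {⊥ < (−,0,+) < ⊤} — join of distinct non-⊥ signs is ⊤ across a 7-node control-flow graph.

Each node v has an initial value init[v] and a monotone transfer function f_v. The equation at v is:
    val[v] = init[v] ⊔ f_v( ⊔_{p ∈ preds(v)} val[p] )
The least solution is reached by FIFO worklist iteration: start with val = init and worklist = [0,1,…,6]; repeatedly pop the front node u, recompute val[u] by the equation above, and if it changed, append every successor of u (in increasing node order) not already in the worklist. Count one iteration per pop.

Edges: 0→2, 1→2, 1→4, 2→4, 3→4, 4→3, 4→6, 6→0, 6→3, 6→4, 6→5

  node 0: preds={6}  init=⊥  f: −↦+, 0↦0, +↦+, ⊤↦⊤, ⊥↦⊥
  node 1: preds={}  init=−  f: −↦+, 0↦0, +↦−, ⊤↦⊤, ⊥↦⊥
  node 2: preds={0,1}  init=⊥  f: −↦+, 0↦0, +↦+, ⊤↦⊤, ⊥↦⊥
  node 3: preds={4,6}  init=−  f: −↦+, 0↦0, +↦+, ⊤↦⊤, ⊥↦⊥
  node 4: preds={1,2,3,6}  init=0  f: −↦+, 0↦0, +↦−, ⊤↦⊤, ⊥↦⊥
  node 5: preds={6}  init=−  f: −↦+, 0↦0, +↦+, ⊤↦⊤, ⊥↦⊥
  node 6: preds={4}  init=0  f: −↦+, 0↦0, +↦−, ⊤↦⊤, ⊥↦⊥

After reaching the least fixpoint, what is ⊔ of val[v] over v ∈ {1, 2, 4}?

⊤

Trace (12 dequeues):
  [1] u=0 | in 0 | out 0 | prev ⊥ | push {}
  [2] u=1 | in ⊥ | out − | ==
  [3] u=2 | in ⊤ | out ⊤ | prev ⊥ | push {}
  [4] u=3 | in 0 | out ⊤ | prev − | push {}
  [5] u=4 | in ⊤ | out ⊤ | prev 0 | push {3}
  [6] u=5 | in 0 | out ⊤ | prev − | push {}
  [7] u=6 | in ⊤ | out ⊤ | prev 0 | push {0,4,5}
  [8] u=3 | in ⊤ | out ⊤ | ==
  [9] u=0 | in ⊤ | out ⊤ | prev 0 | push {2}
  [10] u=4 | in ⊤ | out ⊤ | ==
  [11] u=5 | in ⊤ | out ⊤ | ==
  [12] u=2 | in ⊤ | out ⊤ | ==

Converged values:
  [0] ⊤
  [1] −
  [2] ⊤
  [3] ⊤
  [4] ⊤
  [5] ⊤
  [6] ⊤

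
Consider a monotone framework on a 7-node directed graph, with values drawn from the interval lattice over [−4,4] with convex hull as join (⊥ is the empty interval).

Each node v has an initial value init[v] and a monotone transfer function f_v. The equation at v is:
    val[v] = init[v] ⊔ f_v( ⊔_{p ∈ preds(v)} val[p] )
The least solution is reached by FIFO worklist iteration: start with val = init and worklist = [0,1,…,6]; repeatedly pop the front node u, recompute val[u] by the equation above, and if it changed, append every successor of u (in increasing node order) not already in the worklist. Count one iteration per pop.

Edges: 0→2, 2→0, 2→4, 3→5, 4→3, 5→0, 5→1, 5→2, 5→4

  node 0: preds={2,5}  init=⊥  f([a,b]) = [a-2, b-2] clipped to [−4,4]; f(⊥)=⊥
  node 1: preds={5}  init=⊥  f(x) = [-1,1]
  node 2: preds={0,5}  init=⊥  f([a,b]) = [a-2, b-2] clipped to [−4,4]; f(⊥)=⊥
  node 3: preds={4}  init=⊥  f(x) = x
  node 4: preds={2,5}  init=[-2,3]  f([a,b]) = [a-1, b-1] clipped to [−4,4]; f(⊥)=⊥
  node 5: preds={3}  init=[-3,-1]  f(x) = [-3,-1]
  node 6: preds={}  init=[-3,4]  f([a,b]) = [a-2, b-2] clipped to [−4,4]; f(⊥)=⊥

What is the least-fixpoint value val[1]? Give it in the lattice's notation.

Iteration log — 10 steps:
  step 1. node 0  ⊔preds=[-3,-1]  new=[-4,-3]  old=⊥  +wl: 
  step 2. node 1  ⊔preds=[-3,-1]  new=[-1,1]  old=⊥  +wl: 
  step 3. node 2  ⊔preds=[-4,-1]  new=[-4,-3]  old=⊥  +wl: 0
  step 4. node 3  ⊔preds=[-2,3]  new=[-2,3]  old=⊥  +wl: 
  step 5. node 4  ⊔preds=[-4,-1]  new=[-4,3]  old=[-2,3]  +wl: 3
  step 6. node 5  ⊔preds=[-2,3]  new=[-3,-1]  stable
  step 7. node 6  ⊔preds=⊥  new=[-3,4]  stable
  step 8. node 0  ⊔preds=[-4,-1]  new=[-4,-3]  stable
  step 9. node 3  ⊔preds=[-4,3]  new=[-4,3]  old=[-2,3]  +wl: 5
  step 10. node 5  ⊔preds=[-4,3]  new=[-3,-1]  stable

Least fixpoint reached:
  node 0: [-4,-3]
  node 1: [-1,1]
  node 2: [-4,-3]
  node 3: [-4,3]
  node 4: [-4,3]
  node 5: [-3,-1]
  node 6: [-3,4]

[-1,1]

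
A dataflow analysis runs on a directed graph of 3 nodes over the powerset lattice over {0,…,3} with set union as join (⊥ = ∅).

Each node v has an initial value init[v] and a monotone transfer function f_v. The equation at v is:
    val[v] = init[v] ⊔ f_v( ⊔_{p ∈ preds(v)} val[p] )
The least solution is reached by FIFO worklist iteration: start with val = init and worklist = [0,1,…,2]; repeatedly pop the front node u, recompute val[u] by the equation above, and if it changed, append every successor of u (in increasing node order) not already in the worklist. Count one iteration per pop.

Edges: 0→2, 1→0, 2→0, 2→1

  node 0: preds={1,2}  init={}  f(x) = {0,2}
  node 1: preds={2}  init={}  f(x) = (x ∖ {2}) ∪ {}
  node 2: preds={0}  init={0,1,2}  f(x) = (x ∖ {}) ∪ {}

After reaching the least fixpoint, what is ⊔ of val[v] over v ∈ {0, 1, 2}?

{0,1,2}

Trace (4 dequeues):
  [1] u=0 | in {0,1,2} | out {0,2} | prev {} | push {}
  [2] u=1 | in {0,1,2} | out {0,1} | prev {} | push {0}
  [3] u=2 | in {0,2} | out {0,1,2} | ==
  [4] u=0 | in {0,1,2} | out {0,2} | ==

Converged values:
  [0] {0,2}
  [1] {0,1}
  [2] {0,1,2}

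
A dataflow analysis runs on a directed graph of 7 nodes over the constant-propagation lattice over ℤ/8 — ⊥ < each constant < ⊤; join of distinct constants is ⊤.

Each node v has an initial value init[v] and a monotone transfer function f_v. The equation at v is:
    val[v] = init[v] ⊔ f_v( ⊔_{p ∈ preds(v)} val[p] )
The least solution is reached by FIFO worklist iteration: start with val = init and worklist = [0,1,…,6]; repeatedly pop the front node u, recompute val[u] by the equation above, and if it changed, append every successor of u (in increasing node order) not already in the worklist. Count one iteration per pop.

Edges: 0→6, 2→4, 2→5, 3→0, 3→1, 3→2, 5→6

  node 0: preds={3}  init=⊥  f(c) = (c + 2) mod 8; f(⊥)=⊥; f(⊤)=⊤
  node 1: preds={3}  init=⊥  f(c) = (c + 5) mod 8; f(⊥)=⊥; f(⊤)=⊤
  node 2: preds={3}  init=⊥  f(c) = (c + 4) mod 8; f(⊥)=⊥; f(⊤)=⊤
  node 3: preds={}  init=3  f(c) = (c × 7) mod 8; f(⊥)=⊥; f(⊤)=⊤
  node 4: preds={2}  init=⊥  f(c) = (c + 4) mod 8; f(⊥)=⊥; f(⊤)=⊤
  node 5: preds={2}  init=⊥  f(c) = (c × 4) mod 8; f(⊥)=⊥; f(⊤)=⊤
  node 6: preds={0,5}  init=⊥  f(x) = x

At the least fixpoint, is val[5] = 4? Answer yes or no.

Iteration log — 7 steps:
  step 1. node 0  ⊔preds=3  new=5  old=⊥  +wl: 
  step 2. node 1  ⊔preds=3  new=0  old=⊥  +wl: 
  step 3. node 2  ⊔preds=3  new=7  old=⊥  +wl: 
  step 4. node 3  ⊔preds=⊥  new=3  stable
  step 5. node 4  ⊔preds=7  new=3  old=⊥  +wl: 
  step 6. node 5  ⊔preds=7  new=4  old=⊥  +wl: 
  step 7. node 6  ⊔preds=⊤  new=⊤  old=⊥  +wl: 

Least fixpoint reached:
  node 0: 5
  node 1: 0
  node 2: 7
  node 3: 3
  node 4: 3
  node 5: 4
  node 6: ⊤

yes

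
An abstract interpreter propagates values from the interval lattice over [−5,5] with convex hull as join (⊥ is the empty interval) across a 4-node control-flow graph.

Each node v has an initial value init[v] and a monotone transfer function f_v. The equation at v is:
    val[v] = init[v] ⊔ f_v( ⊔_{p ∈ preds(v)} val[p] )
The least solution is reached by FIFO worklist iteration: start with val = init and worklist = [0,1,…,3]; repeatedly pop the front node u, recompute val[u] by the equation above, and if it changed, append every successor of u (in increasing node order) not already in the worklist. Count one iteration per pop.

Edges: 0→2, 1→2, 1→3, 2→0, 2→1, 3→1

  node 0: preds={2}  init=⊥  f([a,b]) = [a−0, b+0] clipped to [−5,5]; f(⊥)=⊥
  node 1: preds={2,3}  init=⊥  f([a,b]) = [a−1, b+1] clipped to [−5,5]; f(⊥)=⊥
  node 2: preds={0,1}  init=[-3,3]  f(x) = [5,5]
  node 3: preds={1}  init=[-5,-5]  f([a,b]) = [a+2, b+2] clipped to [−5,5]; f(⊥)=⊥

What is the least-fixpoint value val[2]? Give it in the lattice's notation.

[-3,5]

Worklist (8 pops):
  #1 pop 0: in=[-3,3] → [-3,3] (was ⊥); enqueue []
  #2 pop 1: in=[-5,3] → [-5,4] (was ⊥); enqueue []
  #3 pop 2: in=[-5,4] → [-3,5] (was [-3,3]); enqueue [0,1]
  #4 pop 3: in=[-5,4] → [-5,5] (was [-5,-5]); enqueue []
  #5 pop 0: in=[-3,5] → [-3,5] (was [-3,3]); enqueue [2]
  #6 pop 1: in=[-5,5] → [-5,5] (was [-5,4]); enqueue [3]
  #7 pop 2: in=[-5,5] → [-3,5] (no change)
  #8 pop 3: in=[-5,5] → [-5,5] (no change)

Fixpoint:
  val[0] = [-3,5]
  val[1] = [-5,5]
  val[2] = [-3,5]
  val[3] = [-5,5]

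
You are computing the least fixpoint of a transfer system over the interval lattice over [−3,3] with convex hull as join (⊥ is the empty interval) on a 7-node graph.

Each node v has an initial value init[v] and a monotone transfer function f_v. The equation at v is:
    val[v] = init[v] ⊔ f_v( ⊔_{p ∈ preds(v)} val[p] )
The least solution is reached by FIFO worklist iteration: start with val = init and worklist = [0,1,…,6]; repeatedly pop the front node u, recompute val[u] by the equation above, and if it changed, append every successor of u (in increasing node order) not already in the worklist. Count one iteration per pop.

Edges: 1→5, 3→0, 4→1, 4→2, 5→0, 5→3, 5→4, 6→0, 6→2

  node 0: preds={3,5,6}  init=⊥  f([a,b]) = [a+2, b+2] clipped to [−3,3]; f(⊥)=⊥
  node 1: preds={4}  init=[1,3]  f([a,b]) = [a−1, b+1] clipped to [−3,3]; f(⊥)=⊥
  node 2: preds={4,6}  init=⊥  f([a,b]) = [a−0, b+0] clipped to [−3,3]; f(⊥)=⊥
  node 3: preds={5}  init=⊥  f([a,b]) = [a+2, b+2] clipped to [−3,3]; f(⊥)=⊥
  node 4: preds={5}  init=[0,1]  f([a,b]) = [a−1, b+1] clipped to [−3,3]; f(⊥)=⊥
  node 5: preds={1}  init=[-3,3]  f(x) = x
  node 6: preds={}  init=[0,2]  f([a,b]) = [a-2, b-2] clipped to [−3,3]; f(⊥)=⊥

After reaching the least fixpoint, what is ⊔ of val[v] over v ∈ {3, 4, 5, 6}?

[-3,3]

Worklist (11 pops):
  #1 pop 0: in=[-3,3] → [-1,3] (was ⊥); enqueue []
  #2 pop 1: in=[0,1] → [-1,3] (was [1,3]); enqueue []
  #3 pop 2: in=[0,2] → [0,2] (was ⊥); enqueue []
  #4 pop 3: in=[-3,3] → [-1,3] (was ⊥); enqueue [0]
  #5 pop 4: in=[-3,3] → [-3,3] (was [0,1]); enqueue [1,2]
  #6 pop 5: in=[-1,3] → [-3,3] (no change)
  #7 pop 6: in=⊥ → [0,2] (no change)
  #8 pop 0: in=[-3,3] → [-1,3] (no change)
  #9 pop 1: in=[-3,3] → [-3,3] (was [-1,3]); enqueue [5]
  #10 pop 2: in=[-3,3] → [-3,3] (was [0,2]); enqueue []
  #11 pop 5: in=[-3,3] → [-3,3] (no change)

Fixpoint:
  val[0] = [-1,3]
  val[1] = [-3,3]
  val[2] = [-3,3]
  val[3] = [-1,3]
  val[4] = [-3,3]
  val[5] = [-3,3]
  val[6] = [0,2]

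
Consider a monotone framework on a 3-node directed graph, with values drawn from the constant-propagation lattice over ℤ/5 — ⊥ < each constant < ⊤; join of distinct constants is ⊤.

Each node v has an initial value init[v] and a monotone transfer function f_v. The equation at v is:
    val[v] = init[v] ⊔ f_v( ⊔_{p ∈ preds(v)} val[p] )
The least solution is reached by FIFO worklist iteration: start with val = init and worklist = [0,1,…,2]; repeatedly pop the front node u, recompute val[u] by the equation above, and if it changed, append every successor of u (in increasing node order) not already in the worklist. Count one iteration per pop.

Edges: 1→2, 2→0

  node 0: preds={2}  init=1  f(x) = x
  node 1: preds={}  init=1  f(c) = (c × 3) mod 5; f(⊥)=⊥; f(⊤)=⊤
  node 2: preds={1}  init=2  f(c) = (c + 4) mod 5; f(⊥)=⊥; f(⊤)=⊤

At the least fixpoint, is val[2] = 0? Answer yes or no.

no

Trace (4 dequeues):
  [1] u=0 | in 2 | out ⊤ | prev 1 | push {}
  [2] u=1 | in ⊥ | out 1 | ==
  [3] u=2 | in 1 | out ⊤ | prev 2 | push {0}
  [4] u=0 | in ⊤ | out ⊤ | ==

Converged values:
  [0] ⊤
  [1] 1
  [2] ⊤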